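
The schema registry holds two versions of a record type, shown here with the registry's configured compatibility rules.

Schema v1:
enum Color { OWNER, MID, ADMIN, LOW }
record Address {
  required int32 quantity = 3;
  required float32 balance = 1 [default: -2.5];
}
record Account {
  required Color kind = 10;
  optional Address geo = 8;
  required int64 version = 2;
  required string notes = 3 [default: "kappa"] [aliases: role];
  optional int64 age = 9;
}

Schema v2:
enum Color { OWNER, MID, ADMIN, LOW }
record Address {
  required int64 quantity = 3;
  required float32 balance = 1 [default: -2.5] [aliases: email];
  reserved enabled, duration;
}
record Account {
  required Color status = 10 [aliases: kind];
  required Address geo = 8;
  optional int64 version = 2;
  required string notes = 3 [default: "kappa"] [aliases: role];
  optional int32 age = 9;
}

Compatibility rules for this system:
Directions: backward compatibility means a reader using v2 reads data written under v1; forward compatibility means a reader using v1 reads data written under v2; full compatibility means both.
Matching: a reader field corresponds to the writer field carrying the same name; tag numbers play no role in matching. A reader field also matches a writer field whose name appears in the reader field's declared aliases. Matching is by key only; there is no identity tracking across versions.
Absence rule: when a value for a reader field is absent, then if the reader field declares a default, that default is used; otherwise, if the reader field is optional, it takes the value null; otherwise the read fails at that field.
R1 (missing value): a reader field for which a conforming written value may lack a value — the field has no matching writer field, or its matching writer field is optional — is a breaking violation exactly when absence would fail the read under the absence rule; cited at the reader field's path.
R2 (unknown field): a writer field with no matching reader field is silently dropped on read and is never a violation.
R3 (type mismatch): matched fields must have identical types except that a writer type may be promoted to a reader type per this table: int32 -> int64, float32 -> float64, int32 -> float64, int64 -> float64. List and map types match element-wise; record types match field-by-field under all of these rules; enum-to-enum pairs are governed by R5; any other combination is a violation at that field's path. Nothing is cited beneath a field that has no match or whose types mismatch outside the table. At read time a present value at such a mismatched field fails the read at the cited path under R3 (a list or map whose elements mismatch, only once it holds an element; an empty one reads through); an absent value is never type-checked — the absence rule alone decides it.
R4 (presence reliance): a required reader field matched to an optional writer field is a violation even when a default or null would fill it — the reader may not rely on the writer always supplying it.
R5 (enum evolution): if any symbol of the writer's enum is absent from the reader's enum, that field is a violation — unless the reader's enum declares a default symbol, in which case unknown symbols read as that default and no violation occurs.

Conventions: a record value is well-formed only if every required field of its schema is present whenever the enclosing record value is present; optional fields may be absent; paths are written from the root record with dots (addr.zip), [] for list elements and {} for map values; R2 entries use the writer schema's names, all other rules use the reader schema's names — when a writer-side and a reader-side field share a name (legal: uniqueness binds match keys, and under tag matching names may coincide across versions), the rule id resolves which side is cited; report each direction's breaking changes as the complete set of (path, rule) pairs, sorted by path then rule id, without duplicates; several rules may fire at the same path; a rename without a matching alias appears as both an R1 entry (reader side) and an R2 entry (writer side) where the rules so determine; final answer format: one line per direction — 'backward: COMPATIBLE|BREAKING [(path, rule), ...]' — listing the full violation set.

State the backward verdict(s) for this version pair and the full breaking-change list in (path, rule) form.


each type pair in Account: writer, then reader
backward on Account — v2 reading data written by v1:
  writer required, Color -> Color: reader status maps from writer kind
  writer optional, Address -> Address: reader geo maps from writer geo
  writer required, int64 -> int64: reader version maps from writer version
  writer required, string -> string: reader notes maps from writer notes
  writer optional, int64 -> int32: reader age maps from writer age
  writer required, int32 -> int64: reader geo.quantity maps from writer geo.quantity
  writer required, float32 -> float32: reader geo.balance maps from writer geo.balance
  R3 fires at age
  R1 fires at geo
  R4 fires at geo
  => 3 violation(s): backward is BREAKING for Account
remaining Account differences; none change what is asked:
  renamed field kind to status in record Account (alias kind declared on the renamed field) -> fires only in the forward direction of Account, which is not asked here
  field quantity in record Address: type int32 changed to int64 -> fires only in the forward direction of Account, which is not asked here
  field version in record Account: required changed to optional -> fires only in the forward direction of Account, which is not asked here

backward: BREAKING [(age, R3), (geo, R1), (geo, R4)]


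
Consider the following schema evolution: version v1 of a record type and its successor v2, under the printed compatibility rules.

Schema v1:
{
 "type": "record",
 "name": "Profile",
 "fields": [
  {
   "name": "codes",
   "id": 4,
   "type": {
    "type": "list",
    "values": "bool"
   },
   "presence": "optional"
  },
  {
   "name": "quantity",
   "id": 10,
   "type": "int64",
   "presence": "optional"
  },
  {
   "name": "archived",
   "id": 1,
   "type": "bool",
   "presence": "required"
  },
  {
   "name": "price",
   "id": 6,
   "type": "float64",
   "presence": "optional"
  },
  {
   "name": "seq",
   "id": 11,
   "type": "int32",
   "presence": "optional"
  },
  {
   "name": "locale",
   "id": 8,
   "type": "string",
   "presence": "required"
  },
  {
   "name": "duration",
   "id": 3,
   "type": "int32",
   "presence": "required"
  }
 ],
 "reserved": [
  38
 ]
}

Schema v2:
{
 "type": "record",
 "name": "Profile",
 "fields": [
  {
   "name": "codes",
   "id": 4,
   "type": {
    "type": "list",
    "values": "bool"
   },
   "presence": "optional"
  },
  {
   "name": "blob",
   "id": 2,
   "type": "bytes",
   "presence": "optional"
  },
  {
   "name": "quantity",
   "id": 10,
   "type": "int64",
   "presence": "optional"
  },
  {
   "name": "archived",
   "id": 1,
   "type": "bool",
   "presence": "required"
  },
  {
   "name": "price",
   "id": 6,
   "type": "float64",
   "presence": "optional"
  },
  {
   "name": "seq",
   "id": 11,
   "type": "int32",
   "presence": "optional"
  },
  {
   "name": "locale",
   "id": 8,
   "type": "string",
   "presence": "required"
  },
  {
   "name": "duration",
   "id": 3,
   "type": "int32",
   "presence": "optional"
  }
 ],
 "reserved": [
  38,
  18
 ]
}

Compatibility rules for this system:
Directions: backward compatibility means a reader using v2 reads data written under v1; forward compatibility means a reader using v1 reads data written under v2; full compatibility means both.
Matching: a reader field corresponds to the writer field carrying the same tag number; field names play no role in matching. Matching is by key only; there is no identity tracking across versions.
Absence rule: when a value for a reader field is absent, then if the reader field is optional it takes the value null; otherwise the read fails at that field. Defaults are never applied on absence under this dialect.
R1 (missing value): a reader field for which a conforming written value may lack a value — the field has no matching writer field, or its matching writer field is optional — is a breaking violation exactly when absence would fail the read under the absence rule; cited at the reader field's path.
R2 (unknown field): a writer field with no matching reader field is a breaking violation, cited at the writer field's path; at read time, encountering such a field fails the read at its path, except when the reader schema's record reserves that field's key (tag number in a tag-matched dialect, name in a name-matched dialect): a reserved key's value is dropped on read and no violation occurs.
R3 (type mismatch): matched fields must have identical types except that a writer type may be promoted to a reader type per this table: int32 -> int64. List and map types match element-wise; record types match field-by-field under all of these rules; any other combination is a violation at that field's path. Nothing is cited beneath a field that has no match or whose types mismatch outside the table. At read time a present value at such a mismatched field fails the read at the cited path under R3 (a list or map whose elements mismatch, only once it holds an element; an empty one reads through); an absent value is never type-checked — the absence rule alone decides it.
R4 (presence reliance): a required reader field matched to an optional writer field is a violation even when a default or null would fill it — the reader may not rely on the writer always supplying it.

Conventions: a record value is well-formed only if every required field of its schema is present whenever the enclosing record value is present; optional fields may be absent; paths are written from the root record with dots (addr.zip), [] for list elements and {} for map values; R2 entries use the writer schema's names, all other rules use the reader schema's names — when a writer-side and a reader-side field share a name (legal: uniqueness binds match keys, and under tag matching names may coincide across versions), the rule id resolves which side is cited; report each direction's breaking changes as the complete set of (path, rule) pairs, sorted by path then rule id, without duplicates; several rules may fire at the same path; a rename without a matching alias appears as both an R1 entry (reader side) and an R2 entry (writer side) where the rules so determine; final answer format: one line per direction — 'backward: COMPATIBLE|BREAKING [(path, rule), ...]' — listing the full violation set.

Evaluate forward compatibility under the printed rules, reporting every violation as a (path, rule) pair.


forward: BREAKING [(blob, R2), (duration, R1), (duration, R4)]

each type pair in Profile: writer, then reader
forward analysis of Profile with v1 as reader and v2 as writer:
  writer optional, list<bool> -> list<bool>: reader codes maps from writer codes
  writer optional, int64 -> int64: reader quantity maps from writer quantity
  writer required, bool -> bool: reader archived maps from writer archived
  writer optional, float64 -> float64: reader price maps from writer price
  writer optional, int32 -> int32: reader seq maps from writer seq
  writer required, string -> string: reader locale maps from writer locale
  writer optional, int32 -> int32: reader duration maps from writer duration
  leftover writer field: blob
  breaking: (blob, R2)
  breaking: (duration, R1)
  breaking: (duration, R4)
  => 3 violation(s): forward is BREAKING for Profile


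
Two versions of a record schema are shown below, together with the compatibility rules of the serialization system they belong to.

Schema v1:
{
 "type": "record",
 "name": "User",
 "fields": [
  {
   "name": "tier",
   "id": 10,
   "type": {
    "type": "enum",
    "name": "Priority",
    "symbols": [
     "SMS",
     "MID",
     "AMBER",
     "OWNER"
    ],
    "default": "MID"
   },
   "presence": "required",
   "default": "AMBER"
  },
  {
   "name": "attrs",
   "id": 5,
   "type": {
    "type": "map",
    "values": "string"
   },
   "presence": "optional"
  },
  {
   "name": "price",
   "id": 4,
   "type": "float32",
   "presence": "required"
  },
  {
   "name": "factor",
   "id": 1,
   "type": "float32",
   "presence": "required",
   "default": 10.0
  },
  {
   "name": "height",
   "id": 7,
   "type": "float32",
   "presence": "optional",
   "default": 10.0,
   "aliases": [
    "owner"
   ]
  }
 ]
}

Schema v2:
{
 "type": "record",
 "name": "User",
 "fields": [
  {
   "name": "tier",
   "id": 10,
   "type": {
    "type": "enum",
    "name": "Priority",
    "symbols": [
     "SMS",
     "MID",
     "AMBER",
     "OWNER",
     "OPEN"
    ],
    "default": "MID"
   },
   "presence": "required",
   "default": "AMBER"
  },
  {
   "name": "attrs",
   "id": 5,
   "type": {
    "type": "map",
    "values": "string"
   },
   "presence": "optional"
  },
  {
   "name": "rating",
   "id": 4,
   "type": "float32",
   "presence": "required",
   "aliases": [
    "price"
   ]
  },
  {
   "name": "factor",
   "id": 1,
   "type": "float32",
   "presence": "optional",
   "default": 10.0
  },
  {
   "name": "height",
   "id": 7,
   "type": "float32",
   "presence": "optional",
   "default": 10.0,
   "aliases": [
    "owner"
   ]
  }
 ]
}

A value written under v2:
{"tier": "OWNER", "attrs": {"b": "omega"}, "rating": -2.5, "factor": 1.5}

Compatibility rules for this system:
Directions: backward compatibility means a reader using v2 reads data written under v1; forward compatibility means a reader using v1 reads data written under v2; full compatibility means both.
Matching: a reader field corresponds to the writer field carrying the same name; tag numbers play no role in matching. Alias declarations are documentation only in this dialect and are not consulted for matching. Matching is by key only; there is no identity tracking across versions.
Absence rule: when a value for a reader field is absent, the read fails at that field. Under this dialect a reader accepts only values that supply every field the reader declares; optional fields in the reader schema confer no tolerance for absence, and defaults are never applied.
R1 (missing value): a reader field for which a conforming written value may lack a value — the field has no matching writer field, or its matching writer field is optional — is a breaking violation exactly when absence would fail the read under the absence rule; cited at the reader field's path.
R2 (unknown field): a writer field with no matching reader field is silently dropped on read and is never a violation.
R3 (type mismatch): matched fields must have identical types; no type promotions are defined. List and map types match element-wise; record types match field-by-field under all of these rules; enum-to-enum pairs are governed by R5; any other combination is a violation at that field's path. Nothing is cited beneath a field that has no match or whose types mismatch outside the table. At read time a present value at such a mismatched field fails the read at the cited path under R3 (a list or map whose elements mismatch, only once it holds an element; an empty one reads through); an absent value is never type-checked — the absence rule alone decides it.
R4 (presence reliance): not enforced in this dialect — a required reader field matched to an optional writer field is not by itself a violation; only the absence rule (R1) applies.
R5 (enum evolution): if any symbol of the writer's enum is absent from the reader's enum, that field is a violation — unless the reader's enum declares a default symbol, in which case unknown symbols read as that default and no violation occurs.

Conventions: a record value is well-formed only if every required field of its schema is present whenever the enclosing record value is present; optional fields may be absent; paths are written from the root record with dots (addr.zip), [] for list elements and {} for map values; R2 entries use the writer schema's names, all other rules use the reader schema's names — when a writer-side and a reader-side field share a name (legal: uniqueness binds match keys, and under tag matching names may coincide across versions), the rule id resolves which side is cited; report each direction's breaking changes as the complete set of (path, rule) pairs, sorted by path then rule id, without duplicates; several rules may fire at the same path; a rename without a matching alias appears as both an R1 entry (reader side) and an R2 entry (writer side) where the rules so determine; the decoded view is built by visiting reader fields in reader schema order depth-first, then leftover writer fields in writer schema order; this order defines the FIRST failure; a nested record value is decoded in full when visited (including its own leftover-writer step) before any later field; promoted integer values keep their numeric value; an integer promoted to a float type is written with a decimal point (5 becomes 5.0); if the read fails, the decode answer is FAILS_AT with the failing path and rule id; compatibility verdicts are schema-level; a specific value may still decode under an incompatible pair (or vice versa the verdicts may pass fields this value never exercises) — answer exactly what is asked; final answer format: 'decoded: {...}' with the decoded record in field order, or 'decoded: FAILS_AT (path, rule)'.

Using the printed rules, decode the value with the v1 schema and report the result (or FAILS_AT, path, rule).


decoded: FAILS_AT (price, R1)

the writer's type comes first in each User pair
migrating the User value to v1:
  tier := "OWNER"
  attrs := {"b": "omega"}
  read fails at price under R1 (no fill)
  => FAILS_AT (price, R1)
checking off the User differences that do not matter here:
  enum Priority (field tier in record User): symbol OPEN added -> no rule fires on it and the decoded User view is identical with or without it
  field factor in record User: required changed to optional -> a verdict-level change on User — the shown value reads the same


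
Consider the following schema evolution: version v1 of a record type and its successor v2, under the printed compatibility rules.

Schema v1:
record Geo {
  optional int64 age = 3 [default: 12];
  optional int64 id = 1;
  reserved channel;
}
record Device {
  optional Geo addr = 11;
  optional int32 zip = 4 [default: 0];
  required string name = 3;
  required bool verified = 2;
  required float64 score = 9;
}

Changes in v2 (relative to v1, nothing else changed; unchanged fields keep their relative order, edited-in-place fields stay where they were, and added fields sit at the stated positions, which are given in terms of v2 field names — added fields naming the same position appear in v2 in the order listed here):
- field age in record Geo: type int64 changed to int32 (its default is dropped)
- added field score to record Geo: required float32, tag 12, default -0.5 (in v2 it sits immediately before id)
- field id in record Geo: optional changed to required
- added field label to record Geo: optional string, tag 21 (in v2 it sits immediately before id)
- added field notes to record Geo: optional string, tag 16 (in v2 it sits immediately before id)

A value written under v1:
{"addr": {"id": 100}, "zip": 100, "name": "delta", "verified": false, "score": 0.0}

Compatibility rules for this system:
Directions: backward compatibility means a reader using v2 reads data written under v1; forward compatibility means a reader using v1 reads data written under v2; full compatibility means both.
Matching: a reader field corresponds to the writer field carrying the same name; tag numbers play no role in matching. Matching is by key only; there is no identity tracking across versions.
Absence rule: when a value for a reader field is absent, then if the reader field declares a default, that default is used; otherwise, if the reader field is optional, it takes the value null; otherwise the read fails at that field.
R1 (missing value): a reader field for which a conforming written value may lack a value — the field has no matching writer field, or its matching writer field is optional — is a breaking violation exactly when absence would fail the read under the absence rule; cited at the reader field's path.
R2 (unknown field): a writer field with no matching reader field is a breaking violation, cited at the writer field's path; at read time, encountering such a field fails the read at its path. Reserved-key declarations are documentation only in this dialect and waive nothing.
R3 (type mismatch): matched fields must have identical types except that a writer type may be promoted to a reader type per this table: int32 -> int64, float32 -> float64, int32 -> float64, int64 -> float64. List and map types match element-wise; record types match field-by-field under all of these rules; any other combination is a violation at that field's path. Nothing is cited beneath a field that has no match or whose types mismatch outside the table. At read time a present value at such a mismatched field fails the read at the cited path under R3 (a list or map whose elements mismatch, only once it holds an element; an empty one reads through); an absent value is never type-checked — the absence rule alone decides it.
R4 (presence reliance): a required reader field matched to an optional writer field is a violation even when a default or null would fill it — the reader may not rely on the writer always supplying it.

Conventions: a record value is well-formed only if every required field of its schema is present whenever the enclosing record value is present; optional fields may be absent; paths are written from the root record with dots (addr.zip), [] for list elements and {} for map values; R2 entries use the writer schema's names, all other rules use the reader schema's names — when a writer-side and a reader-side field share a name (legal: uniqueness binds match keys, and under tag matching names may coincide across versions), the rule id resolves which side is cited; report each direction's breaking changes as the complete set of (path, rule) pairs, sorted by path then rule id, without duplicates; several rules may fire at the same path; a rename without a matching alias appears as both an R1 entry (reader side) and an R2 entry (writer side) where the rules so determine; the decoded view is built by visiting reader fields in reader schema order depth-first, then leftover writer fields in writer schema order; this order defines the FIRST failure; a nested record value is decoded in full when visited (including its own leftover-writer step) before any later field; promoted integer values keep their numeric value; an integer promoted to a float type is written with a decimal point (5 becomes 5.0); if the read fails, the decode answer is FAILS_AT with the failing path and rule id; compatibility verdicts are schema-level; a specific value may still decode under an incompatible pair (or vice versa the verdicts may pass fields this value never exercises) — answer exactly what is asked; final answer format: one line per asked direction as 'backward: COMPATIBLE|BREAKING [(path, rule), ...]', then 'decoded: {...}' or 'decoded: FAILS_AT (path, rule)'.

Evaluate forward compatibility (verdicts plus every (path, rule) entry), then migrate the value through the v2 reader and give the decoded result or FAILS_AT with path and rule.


forward: BREAKING [(addr.label, R2), (addr.notes, R2), (addr.score, R2)]; decoded: {"addr": {"age": null, "score": -0.5, "label": null, "notes": null, "id": 100}, "zip": 100, "name": "delta", "verified": false, "score": 0.0}

in Device below, arrows point writer -> reader
forward pass over Device, reader schema v1, writer schema v2:
  Geo -> Geo, writer optional: addr aligns to addr
  int32 -> int32, writer optional: zip aligns to zip
  string -> string, writer required: name aligns to name
  bool -> bool, writer required: verified aligns to verified
  float64 -> float64, writer required: score aligns to score
  int32 -> int64, writer optional: addr.age aligns to addr.age
  int64 -> int64, writer required: addr.id aligns to addr.id
  writer addr.score: unknown to reader
  writer addr.label: unknown to reader
  writer addr.notes: unknown to reader
  violation R2 at addr.label
  violation R2 at addr.notes
  violation R2 at addr.score
  => forward: BREAKING (3)
decoding the Device value with the v2 reader:
  addr.age := null (not supplied -> null)
  addr.score := -0.5 (no value, default fills)
  addr.label := null (not supplied -> null)
  addr.notes := null (not supplied -> null)
  addr.id := 100
  zip := 100
  name := "delta"
  verified := false
  score := 0.0
  => decoded: {"addr": {"age": null, "score": -0.5, "label": null, "notes": null, "id": 100}, "zip": 100, "name": "delta", "verified": false, "score": 0.0}
diffs on Device not affecting the asked answer:
  field id in record Geo: optional changed to required -> fires only in the backward direction of Device, which is not asked here


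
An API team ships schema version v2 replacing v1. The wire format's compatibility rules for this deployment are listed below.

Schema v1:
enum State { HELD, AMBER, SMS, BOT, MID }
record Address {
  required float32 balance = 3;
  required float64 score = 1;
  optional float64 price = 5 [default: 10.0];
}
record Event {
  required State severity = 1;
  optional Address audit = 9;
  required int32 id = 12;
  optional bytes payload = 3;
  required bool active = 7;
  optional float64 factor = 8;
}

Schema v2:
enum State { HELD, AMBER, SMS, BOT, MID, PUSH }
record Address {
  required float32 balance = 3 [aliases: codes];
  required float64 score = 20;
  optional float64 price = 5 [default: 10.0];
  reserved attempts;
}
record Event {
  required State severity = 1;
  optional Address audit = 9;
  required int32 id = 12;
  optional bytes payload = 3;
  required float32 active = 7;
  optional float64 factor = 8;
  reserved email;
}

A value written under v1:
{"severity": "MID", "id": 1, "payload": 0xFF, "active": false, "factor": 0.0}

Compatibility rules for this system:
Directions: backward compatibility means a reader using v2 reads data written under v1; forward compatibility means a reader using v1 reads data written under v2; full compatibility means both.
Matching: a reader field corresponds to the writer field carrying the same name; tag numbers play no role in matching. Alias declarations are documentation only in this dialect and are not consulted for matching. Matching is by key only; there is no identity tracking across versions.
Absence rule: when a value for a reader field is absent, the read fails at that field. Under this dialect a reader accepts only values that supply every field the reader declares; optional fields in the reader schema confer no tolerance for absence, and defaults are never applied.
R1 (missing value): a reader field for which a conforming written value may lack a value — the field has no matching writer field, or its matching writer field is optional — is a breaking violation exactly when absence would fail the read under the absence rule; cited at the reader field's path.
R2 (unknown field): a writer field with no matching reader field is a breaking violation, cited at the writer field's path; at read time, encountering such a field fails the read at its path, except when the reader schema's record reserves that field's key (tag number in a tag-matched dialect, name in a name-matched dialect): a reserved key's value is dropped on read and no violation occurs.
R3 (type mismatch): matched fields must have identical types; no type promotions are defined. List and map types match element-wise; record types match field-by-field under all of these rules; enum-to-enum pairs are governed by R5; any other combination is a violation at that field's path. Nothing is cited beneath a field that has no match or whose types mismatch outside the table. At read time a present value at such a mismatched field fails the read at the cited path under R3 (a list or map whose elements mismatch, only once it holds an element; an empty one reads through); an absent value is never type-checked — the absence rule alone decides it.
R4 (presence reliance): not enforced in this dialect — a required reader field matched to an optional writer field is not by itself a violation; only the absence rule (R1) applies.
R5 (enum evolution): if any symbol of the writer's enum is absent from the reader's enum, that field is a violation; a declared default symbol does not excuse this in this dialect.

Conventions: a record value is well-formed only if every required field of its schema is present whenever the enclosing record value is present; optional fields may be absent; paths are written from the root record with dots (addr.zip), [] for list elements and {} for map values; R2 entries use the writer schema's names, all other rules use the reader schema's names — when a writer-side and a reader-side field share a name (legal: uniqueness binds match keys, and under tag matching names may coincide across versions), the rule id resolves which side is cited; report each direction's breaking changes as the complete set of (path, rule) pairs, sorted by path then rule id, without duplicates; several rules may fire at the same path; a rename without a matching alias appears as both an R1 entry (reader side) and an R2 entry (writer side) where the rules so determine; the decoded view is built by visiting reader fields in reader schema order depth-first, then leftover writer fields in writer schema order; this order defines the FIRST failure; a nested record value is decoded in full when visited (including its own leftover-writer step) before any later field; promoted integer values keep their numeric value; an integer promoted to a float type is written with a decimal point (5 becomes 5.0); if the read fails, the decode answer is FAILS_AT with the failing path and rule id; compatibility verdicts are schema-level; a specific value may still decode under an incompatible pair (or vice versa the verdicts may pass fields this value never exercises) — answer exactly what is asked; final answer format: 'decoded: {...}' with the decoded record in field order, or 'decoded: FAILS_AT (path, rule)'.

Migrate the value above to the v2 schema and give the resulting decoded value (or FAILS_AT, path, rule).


the writer's type comes first in each Event pair
decode walk for Event under reader schema v2:
  severity := "MID"
  read fails at audit under R1 (no fill)
  => FAILS_AT (audit, R1)
the rest of the Event diff is inert for this question:
  field score in record Address: tag 1 changed to 20 -> fires no rule on Event under this dialect and leaves the result unchanged
  enum State (field severity in record Event): symbol PUSH added -> a verdict-level change on Event — the shown value reads the same
  field active in record Event: type bool changed to float32 -> a verdict-level change on Event — the shown value reads the same

decoded: FAILS_AT (audit, R1)


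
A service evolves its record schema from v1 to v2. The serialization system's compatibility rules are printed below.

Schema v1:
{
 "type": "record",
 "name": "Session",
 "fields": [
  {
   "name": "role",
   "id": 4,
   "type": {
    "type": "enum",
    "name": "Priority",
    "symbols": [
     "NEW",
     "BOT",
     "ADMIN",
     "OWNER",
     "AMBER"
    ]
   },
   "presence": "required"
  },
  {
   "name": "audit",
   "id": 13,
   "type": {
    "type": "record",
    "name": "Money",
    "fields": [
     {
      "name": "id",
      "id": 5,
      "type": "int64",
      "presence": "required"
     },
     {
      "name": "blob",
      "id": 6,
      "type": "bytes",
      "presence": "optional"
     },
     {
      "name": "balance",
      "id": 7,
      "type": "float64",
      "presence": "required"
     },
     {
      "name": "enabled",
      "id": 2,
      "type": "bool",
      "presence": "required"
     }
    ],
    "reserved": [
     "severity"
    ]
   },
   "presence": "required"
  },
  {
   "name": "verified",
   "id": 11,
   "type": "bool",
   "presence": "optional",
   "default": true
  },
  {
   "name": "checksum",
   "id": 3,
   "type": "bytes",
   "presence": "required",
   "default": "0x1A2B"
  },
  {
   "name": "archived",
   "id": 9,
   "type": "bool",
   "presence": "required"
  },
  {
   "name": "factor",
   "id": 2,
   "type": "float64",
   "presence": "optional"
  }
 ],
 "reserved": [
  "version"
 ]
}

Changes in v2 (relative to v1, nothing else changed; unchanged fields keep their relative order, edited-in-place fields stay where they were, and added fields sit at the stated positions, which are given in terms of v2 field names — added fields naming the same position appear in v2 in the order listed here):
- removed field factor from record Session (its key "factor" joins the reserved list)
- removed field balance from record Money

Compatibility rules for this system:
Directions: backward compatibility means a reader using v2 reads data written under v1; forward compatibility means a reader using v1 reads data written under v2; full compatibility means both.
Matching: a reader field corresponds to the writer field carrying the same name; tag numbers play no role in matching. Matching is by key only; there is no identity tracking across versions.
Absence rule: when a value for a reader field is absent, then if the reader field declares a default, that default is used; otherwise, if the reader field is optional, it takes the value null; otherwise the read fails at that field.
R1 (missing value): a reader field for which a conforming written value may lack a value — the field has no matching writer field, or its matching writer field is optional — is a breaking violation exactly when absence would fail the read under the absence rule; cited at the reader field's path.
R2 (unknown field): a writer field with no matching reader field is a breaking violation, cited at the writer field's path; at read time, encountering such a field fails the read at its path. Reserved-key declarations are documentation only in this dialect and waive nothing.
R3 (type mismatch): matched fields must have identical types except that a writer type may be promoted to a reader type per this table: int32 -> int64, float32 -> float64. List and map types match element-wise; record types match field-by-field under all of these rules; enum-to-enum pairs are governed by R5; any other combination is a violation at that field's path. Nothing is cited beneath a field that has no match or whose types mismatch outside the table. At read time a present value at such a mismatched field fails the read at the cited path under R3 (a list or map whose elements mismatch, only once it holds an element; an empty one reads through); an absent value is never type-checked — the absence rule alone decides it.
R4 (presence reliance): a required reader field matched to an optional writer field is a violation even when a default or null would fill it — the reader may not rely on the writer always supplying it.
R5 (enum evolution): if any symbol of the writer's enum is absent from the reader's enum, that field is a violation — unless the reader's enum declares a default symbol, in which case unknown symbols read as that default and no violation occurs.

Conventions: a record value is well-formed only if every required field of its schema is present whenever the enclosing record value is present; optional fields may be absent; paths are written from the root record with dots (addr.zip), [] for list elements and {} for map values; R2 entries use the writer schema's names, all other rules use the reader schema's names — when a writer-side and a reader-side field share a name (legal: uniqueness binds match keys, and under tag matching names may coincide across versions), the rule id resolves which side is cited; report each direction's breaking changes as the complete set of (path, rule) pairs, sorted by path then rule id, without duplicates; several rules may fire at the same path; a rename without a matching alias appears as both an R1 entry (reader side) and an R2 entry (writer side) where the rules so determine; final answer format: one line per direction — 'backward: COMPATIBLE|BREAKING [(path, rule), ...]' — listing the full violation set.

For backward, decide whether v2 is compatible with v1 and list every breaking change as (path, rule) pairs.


backward: BREAKING [(audit.balance, R2), (factor, R2)]

in Session below, arrows point writer -> reader
backward analysis of Session with v2 as reader and v1 as writer:
  writer required, Priority -> Priority: reader role maps from writer role
  writer required, Money -> Money: reader audit maps from writer audit
  writer optional, bool -> bool: reader verified maps from writer verified
  writer required, bytes -> bytes: reader checksum maps from writer checksum
  writer required, bool -> bool: reader archived maps from writer archived
  writer factor: unknown to reader
  writer required, int64 -> int64: reader audit.id maps from writer audit.id
  writer optional, bytes -> bytes: reader audit.blob maps from writer audit.blob
  writer required, bool -> bool: reader audit.enabled maps from writer audit.enabled
  writer audit.balance: unknown to reader
  violation R2 at audit.balance
  violation R2 at factor
  => backward: BREAKING (2)


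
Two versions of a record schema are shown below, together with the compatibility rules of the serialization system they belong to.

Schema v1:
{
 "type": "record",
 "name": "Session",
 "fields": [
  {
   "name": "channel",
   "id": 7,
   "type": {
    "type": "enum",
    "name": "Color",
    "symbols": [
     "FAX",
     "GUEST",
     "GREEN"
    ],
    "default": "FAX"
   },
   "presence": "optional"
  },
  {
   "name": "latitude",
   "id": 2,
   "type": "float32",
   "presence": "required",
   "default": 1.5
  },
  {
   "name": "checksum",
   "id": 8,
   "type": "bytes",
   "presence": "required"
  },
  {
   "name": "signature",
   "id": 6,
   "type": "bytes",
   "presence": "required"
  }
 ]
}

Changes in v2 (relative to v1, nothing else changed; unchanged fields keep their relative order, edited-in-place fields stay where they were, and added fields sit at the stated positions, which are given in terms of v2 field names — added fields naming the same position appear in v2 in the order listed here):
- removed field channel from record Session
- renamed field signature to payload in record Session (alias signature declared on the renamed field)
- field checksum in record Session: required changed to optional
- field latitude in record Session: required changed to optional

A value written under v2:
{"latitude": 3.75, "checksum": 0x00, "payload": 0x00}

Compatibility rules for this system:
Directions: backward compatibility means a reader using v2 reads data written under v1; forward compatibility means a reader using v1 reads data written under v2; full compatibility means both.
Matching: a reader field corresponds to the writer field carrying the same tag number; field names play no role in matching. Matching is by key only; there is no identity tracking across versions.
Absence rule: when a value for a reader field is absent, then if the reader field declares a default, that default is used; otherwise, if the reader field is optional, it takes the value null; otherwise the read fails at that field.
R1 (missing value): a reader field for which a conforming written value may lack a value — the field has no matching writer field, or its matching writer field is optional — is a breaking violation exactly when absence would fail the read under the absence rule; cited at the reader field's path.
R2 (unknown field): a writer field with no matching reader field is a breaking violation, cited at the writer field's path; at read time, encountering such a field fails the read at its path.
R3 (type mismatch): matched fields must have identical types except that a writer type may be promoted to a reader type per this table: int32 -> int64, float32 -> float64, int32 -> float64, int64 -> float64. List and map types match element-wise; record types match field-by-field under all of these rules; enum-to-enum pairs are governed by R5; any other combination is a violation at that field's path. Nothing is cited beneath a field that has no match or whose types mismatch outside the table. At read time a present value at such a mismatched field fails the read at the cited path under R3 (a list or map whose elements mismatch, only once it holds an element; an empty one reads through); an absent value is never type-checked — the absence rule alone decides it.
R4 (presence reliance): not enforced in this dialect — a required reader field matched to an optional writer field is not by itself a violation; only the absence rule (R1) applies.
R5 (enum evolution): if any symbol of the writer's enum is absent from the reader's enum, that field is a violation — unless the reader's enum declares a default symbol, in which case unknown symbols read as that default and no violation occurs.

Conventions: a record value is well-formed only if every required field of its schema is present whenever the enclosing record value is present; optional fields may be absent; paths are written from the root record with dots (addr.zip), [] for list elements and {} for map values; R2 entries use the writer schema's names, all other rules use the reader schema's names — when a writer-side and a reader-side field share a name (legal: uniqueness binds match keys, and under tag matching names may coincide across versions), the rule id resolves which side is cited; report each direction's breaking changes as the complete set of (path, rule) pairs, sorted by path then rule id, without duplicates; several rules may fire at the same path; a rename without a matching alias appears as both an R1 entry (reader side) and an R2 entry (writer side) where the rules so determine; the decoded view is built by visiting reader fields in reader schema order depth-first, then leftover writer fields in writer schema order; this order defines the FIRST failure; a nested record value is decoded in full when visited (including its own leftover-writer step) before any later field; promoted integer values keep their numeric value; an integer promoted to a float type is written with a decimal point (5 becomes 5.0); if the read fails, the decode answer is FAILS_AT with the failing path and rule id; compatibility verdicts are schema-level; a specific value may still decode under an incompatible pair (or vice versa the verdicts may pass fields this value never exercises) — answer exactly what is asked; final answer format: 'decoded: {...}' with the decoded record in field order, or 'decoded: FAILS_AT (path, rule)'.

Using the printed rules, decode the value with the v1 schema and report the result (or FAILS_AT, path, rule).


each type pair in Session: writer, then reader
decode (reader v1):
  channel := null (missing; optional => null)
  latitude := 3.75
  checksum := 0x00
  signature := 0x00 (from writer payload)
  => decoded: {"channel": null, "latitude": 3.75, "checksum": 0x00, "signature": 0x00}
ruling out the remaining Session differences:
  removed field channel from record Session -> changes Session's schema-level verdicts only — the decode of this value is the same
  renamed field signature to payload in record Session (alias signature declared on the renamed field) -> triggers nothing under the printed rules; the Session answer is the same either way
  field checksum in record Session: required changed to optional -> changes Session's schema-level verdicts only — the decode of this value is the same
  field latitude in record Session: required changed to optional -> triggers nothing under the printed rules; the Session answer is the same either way

decoded: {"channel": null, "latitude": 3.75, "checksum": 0x00, "signature": 0x00}
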